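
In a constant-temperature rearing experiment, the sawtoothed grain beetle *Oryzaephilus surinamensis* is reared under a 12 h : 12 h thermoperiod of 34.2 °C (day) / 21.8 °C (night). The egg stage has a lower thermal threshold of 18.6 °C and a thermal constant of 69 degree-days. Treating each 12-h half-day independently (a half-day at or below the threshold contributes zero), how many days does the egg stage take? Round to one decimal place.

Day half: max(0, 34.2 − 18.6) × 0.5 = 15.6 × 0.5 = 7.80 DD.
Night half: max(0, 21.8 − 18.6) × 0.5 = 3.2 × 0.5 = 1.60 DD.
Per 24 h: 9.40 DD/day.
Duration = 69 / 9.40 = 7.340 ≈ 7.3 days.

7.3 days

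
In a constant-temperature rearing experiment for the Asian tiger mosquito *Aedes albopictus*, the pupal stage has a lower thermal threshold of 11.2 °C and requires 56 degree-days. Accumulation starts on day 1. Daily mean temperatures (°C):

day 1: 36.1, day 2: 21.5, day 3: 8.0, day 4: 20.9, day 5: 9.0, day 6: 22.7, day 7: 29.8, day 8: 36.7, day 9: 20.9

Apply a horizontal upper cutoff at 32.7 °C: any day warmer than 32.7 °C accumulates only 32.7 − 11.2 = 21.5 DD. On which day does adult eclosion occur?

Daily DD above 11.2 °C (capped at 21.5): 21.5, 10.3, 0.0, 9.7, 0.0, 11.5, 18.6, 21.5, 9.7.
Cumulative: 21.5, 31.8, 31.8, 41.5, 41.5, 53.0, 71.6, 93.1, 102.8.
The total first reaches 56 DD on day 7.

day 7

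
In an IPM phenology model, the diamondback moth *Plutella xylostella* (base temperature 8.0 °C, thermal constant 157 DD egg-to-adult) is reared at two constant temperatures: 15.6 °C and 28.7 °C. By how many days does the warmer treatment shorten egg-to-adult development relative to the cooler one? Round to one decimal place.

At 15.6 °C: 157 / (15.6 − 8.0) = 157 / 7.6 = 20.658 d.
At 28.7 °C: 157 / (28.7 − 8.0) = 157 / 20.7 = 7.585 d.
Difference = |20.658 − 7.585| = 13.073 ≈ 13.1 days.

13.1 days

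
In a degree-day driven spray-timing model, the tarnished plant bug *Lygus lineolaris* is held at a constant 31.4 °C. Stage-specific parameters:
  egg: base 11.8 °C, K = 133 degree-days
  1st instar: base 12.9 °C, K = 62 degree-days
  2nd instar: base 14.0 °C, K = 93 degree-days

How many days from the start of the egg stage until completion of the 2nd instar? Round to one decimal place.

15.5 days

egg: 133 / (31.4 − 11.8) = 133 / 19.6 = 6.786 d.
1st instar: 62 / (31.4 − 12.9) = 62 / 18.5 = 3.351 d.
2nd instar: 93 / (31.4 − 14.0) = 93 / 17.4 = 5.345 d.
Sum = 15.482 ≈ 15.5 days.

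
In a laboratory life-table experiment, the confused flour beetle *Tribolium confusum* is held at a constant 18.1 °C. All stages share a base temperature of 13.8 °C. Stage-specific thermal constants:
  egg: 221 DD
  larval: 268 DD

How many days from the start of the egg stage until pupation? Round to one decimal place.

113.7 days

Daily accumulation at 18.1 °C = 18.1 − 13.8 = 4.3 DD/day.
Total K = 221 + 268 = 489 DD.
Total duration = 489 / 4.3 = 113.721 ≈ 113.7 days.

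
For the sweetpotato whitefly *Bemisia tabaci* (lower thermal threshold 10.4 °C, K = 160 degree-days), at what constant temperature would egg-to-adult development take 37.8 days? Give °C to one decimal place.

Required daily accumulation = 160 / 37.8 = 4.233 DD/day.
T = T_base + 4.233 = 10.4 + 4.233 = 14.633 ≈ 14.6 °C.

14.6 °C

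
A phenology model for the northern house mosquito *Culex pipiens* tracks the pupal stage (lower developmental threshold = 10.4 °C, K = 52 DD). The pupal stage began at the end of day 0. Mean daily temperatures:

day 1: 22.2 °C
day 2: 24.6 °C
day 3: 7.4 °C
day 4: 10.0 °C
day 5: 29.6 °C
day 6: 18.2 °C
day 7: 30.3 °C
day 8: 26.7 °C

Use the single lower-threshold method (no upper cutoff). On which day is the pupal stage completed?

Daily DD above 10.4 °C: 11.8, 14.2, 0.0, 0.0, 19.2, 7.8, 19.9, 16.3.
Cumulative: 11.8, 26.0, 26.0, 26.0, 45.2, 53.0, 72.9, 89.2.
The total first reaches 52 DD on day 6.

day 6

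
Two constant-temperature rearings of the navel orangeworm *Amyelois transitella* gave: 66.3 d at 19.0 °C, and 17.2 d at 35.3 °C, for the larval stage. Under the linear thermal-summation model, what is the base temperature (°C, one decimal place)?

Linear rate model ⇒ the product D·(T − T_b) is constant across temperatures.
66.3·(19.0 − T_b) = 17.2·(35.3 − T_b)
T_b = (66.3·19.0 − 17.2·35.3) / (66.3 − 17.2) = 652.54 / 49.1 = 13.290 °C ≈ 13.3 °C.

13.3 °C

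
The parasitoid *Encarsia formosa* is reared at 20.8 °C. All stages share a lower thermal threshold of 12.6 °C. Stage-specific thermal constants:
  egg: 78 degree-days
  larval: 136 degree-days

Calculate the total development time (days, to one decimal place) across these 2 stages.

26.1 days

Daily accumulation at 20.8 °C = 20.8 − 12.6 = 8.2 DD/day.
Total K = 78 + 136 = 214 DD.
Total duration = 214 / 8.2 = 26.098 ≈ 26.1 days.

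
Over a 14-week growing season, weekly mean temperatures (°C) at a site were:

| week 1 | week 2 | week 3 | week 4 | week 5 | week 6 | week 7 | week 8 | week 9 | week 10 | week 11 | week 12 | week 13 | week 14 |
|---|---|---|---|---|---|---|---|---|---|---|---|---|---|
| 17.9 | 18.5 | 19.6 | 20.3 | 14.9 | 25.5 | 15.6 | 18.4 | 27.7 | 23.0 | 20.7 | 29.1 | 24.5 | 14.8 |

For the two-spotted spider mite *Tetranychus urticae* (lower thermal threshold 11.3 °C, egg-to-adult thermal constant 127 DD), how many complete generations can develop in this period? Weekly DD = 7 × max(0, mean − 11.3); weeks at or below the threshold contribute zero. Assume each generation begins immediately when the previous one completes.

7 generations

Weekly DD (7 × max(0, T̄ − 11.3)): 46.2, 50.4, 58.1, 63.0, 25.2, 99.4, 30.1, 49.7, 114.8, 81.9, 65.8, 124.6, 92.4, 24.5.
Season total = 926.1 DD.
Complete generations = ⌊926.1 / 127⌋ = 7.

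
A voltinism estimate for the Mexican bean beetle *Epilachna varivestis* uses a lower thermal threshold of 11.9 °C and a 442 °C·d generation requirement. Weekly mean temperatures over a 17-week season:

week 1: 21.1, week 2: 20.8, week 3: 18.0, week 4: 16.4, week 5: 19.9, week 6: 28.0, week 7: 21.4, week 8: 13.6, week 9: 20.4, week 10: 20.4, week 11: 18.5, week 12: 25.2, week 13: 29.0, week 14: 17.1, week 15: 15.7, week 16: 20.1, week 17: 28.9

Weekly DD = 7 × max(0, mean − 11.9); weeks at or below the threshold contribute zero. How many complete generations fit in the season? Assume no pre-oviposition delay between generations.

Weekly DD (7 × max(0, T̄ − 11.9)): 64.4, 62.3, 42.7, 31.5, 56.0, 112.7, 66.5, 11.9, 59.5, 59.5, 46.2, 93.1, 119.7, 36.4, 26.6, 57.4, 119.0.
Season total = 1065.4 DD.
Complete generations = ⌊1065.4 / 442⌋ = 2.

2 generations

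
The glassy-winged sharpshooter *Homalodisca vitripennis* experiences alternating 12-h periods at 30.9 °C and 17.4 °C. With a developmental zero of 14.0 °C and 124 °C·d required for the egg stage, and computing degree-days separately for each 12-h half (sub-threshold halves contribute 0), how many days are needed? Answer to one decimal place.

Day half: max(0, 30.9 − 14.0) × 0.5 = 16.9 × 0.5 = 8.45 DD.
Night half: max(0, 17.4 − 14.0) × 0.5 = 3.4 × 0.5 = 1.70 DD.
Per 24 h: 10.15 DD/day.
Duration = 124 / 10.15 = 12.217 ≈ 12.2 days.

12.2 days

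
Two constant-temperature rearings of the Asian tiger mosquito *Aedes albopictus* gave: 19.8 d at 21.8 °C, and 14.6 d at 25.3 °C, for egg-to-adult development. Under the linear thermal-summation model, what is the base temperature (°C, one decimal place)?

Linear rate model ⇒ the product D·(T − T_b) is constant across temperatures.
19.8·(21.8 − T_b) = 14.6·(25.3 − T_b)
T_b = (19.8·21.8 − 14.6·25.3) / (19.8 − 14.6) = 62.26 / 5.2 = 11.973 °C ≈ 12.0 °C.

12.0 °C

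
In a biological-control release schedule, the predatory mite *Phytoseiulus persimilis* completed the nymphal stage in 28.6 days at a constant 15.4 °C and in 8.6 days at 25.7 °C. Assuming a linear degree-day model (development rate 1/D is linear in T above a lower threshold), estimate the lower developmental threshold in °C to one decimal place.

11.0 °C

Under the model K = D·(T − T_b), so D₁·(T₁ − T_b) = D₂·(T₂ − T_b).
28.6·(15.4 − T_b) = 8.6·(25.7 − T_b)
T_b = (28.6·15.4 − 8.6·25.7) / (28.6 − 8.6) = 219.42 / 20.0 = 10.971 °C ≈ 11.0 °C.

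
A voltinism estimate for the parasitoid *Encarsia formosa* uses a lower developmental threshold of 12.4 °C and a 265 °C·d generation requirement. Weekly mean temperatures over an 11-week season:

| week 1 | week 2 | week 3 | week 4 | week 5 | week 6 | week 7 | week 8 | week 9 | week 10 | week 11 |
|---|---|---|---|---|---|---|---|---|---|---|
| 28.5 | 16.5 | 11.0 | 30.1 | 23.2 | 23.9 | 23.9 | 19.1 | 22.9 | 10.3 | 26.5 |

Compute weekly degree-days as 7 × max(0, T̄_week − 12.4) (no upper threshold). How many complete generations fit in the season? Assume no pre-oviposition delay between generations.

2 generations

Weekly DD (7 × max(0, T̄ − 12.4)): 112.7, 28.7, 0.0, 123.9, 75.6, 80.5, 80.5, 46.9, 73.5, 0.0, 98.7.
Season total = 721.0 DD.
Complete generations = ⌊721.0 / 265⌋ = 2.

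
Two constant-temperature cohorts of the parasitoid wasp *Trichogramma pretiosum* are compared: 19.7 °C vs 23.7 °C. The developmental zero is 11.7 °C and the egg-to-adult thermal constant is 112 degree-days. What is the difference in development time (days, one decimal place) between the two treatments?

4.7 days

At 19.7 °C: 112 / (19.7 − 11.7) = 112 / 8.0 = 14.000 d.
At 23.7 °C: 112 / (23.7 − 11.7) = 112 / 12.0 = 9.333 d.
Difference = |14.000 − 9.333| = 4.667 ≈ 4.7 days.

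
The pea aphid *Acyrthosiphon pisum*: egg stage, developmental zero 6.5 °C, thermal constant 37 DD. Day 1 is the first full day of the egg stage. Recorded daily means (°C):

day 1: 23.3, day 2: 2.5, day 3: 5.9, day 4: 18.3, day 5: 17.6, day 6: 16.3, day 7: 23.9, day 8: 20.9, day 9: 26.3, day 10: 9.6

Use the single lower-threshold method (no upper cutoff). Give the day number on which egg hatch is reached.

day 5

Daily DD above 6.5 °C: 16.8, 0.0, 0.0, 11.8, 11.1, 9.8, 17.4, 14.4, 19.8, 3.1.
Cumulative: 16.8, 16.8, 16.8, 28.6, 39.7, 49.5, 66.9, 81.3, 101.1, 104.2.
The total first reaches 37 DD on day 5.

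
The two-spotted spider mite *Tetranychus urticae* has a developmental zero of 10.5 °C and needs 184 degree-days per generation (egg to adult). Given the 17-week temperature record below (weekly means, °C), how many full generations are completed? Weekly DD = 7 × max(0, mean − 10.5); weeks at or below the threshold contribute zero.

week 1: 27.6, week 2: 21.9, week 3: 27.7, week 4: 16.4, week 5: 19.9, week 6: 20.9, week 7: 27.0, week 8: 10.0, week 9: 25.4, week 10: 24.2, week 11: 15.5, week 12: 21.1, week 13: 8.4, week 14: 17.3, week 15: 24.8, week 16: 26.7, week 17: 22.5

Weekly DD (7 × max(0, T̄ − 10.5)): 119.7, 79.8, 120.4, 41.3, 65.8, 72.8, 115.5, 0.0, 104.3, 95.9, 35.0, 74.2, 0.0, 47.6, 100.1, 113.4, 84.0.
Season total = 1269.8 DD.
Complete generations = ⌊1269.8 / 184⌋ = 6.

6 generations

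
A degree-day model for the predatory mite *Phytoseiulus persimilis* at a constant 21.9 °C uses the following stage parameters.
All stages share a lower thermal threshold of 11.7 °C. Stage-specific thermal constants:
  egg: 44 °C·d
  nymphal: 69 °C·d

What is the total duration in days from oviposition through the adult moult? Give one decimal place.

11.1 days

Daily accumulation at 21.9 °C = 21.9 − 11.7 = 10.2 DD/day.
Total K = 44 + 69 = 113 DD.
Total duration = 113 / 10.2 = 11.078 ≈ 11.1 days.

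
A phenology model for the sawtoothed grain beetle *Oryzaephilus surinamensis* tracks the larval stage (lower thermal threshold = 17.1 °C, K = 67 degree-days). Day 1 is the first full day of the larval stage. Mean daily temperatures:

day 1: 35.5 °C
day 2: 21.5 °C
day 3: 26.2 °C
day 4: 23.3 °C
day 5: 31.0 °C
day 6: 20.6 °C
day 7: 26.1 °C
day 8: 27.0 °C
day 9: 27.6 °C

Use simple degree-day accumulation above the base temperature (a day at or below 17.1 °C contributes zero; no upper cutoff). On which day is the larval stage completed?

day 8

Daily DD above 17.1 °C: 18.4, 4.4, 9.1, 6.2, 13.9, 3.5, 9.0, 9.9, 10.5.
Cumulative: 18.4, 22.8, 31.9, 38.1, 52.0, 55.5, 64.5, 74.4, 84.9.
The total first reaches 67 DD on day 8.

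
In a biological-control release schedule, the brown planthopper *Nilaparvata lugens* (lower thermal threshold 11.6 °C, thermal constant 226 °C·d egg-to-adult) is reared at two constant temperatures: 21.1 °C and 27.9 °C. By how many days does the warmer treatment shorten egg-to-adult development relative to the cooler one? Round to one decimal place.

9.9 days

At 21.1 °C: 226 / (21.1 − 11.6) = 226 / 9.5 = 23.789 d.
At 27.9 °C: 226 / (27.9 − 11.6) = 226 / 16.3 = 13.865 d.
Difference = |23.789 − 13.865| = 9.924 ≈ 9.9 days.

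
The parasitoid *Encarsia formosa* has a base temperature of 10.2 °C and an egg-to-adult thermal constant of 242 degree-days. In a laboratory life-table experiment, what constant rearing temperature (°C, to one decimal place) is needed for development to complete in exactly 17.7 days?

Required daily accumulation = 242 / 17.7 = 13.672 DD/day.
T = T_base + 13.672 = 10.2 + 13.672 = 23.872 ≈ 23.9 °C.

23.9 °C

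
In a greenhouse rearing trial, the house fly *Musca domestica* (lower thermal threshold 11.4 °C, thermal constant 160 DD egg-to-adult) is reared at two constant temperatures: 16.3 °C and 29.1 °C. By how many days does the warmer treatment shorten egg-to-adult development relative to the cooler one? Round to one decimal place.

23.6 days

At 16.3 °C: 160 / (16.3 − 11.4) = 160 / 4.9 = 32.653 d.
At 29.1 °C: 160 / (29.1 − 11.4) = 160 / 17.7 = 9.040 d.
Difference = |32.653 − 9.040| = 23.614 ≈ 23.6 days.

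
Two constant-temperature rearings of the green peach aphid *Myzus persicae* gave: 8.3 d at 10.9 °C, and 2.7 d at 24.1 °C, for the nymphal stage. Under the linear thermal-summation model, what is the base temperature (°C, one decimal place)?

4.5 °C

Linear rate model ⇒ the product D·(T − T_b) is constant across temperatures.
8.3·(10.9 − T_b) = 2.7·(24.1 − T_b)
T_b = (8.3·10.9 − 2.7·24.1) / (8.3 − 2.7) = 25.40 / 5.6 = 4.536 °C ≈ 4.5 °C.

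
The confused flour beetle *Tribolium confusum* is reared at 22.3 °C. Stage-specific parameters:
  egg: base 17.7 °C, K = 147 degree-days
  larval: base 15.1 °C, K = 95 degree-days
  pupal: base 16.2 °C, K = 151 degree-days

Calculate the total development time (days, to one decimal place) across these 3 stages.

69.9 days

egg: 147 / (22.3 − 17.7) = 147 / 4.6 = 31.957 d.
larval: 95 / (22.3 − 15.1) = 95 / 7.2 = 13.194 d.
pupal: 151 / (22.3 − 16.2) = 151 / 6.1 = 24.754 d.
Sum = 69.905 ≈ 69.9 days.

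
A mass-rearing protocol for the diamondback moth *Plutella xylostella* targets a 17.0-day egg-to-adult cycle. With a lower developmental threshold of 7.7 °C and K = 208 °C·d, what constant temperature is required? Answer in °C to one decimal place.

Required daily accumulation = 208 / 17.0 = 12.235 DD/day.
T = T_base + 12.235 = 7.7 + 12.235 = 19.935 ≈ 19.9 °C.

19.9 °C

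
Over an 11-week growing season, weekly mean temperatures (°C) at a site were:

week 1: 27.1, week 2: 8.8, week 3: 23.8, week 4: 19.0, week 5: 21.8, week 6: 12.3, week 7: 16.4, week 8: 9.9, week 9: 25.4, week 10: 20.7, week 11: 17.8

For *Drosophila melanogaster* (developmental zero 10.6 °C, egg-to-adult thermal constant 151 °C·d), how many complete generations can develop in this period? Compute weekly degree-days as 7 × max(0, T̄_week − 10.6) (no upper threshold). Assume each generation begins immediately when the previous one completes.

Weekly DD (7 × max(0, T̄ − 10.6)): 115.5, 0.0, 92.4, 58.8, 78.4, 11.9, 40.6, 0.0, 103.6, 70.7, 50.4.
Season total = 622.3 DD.
Complete generations = ⌊622.3 / 151⌋ = 4.

4 generations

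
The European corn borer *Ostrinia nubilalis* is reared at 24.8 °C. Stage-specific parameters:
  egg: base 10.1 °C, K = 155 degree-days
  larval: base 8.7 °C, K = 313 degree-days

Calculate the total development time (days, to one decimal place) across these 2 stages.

30.0 days

egg: 155 / (24.8 − 10.1) = 155 / 14.7 = 10.544 d.
larval: 313 / (24.8 − 8.7) = 313 / 16.1 = 19.441 d.
Sum = 29.985 ≈ 30.0 days.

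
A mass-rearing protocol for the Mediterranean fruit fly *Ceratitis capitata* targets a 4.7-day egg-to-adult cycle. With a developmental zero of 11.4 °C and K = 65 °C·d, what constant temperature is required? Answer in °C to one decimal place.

Required daily accumulation = 65 / 4.7 = 13.830 DD/day.
T = T_base + 13.830 = 11.4 + 13.830 = 25.230 ≈ 25.2 °C.

25.2 °C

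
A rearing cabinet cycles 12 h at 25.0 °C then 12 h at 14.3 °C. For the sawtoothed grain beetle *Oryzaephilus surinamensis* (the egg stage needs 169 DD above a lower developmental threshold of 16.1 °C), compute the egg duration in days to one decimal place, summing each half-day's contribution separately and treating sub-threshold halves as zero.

Day half: max(0, 25.0 − 16.1) × 0.5 = 8.9 × 0.5 = 4.45 DD.
Night half: max(0, 14.3 − 16.1) × 0.5 = 0.0 × 0.5 = 0.00 DD.
Per 24 h: 4.45 DD/day.
Duration = 169 / 4.45 = 37.978 ≈ 38.0 days.

38.0 days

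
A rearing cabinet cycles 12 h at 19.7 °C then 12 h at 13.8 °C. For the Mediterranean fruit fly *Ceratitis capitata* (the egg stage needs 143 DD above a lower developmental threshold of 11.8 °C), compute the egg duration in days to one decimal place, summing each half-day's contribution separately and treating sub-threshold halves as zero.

Day half: max(0, 19.7 − 11.8) × 0.5 = 7.9 × 0.5 = 3.95 DD.
Night half: max(0, 13.8 − 11.8) × 0.5 = 2.0 × 0.5 = 1.00 DD.
Per 24 h: 4.95 DD/day.
Duration = 143 / 4.95 = 28.889 ≈ 28.9 days.

28.9 days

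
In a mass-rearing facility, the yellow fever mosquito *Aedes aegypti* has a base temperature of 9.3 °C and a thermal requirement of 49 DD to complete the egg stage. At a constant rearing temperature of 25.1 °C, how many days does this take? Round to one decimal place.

Daily accumulation = 25.1 − 9.3 = 15.8 DD/day.
Duration = 49 / 15.8 = 3.101 ≈ 3.1 days.

3.1 days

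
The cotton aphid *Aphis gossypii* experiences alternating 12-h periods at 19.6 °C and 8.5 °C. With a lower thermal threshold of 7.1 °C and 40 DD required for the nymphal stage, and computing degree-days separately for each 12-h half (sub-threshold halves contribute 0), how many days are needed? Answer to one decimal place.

Day half: max(0, 19.6 − 7.1) × 0.5 = 12.5 × 0.5 = 6.25 DD.
Night half: max(0, 8.5 − 7.1) × 0.5 = 1.4 × 0.5 = 0.70 DD.
Per 24 h: 6.95 DD/day.
Duration = 40 / 6.95 = 5.755 ≈ 5.8 days.

5.8 days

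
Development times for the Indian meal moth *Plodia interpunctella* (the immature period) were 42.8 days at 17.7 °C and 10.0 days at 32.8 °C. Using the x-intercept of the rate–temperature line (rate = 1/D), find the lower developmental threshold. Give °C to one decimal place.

13.1 °C

Under the model K = D·(T − T_b), so D₁·(T₁ − T_b) = D₂·(T₂ − T_b).
42.8·(17.7 − T_b) = 10.0·(32.8 − T_b)
T_b = (42.8·17.7 − 10.0·32.8) / (42.8 − 10.0) = 429.56 / 32.8 = 13.096 °C ≈ 13.1 °C.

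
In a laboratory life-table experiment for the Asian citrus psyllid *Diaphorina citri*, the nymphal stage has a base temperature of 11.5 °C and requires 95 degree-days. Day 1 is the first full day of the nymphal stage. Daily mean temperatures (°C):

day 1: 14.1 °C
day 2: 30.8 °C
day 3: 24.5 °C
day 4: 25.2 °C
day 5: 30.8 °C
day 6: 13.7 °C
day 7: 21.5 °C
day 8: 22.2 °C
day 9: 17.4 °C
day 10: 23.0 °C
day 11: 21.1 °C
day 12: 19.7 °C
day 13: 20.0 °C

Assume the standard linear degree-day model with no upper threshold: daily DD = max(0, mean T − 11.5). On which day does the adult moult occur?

Daily DD above 11.5 °C: 2.6, 19.3, 13.0, 13.7, 19.3, 2.2, 10.0, 10.7, 5.9, 11.5, 9.6, 8.2, 8.5.
Cumulative: 2.6, 21.9, 34.9, 48.6, 67.9, 70.1, 80.1, 90.8, 96.7, 108.2, 117.8, 126.0, 134.5.
The total first reaches 95 DD on day 9.

day 9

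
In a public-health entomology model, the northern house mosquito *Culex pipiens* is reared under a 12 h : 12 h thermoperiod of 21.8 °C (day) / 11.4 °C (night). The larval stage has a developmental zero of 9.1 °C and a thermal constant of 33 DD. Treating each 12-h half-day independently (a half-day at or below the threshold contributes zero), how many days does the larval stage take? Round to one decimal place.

4.4 days

Day half: max(0, 21.8 − 9.1) × 0.5 = 12.7 × 0.5 = 6.35 DD.
Night half: max(0, 11.4 − 9.1) × 0.5 = 2.3 × 0.5 = 1.15 DD.
Per 24 h: 7.50 DD/day.
Duration = 33 / 7.50 = 4.400 ≈ 4.4 days.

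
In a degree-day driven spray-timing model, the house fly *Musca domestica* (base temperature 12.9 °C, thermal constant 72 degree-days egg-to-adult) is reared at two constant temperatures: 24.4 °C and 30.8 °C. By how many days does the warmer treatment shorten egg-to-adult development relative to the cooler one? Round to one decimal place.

At 24.4 °C: 72 / (24.4 − 12.9) = 72 / 11.5 = 6.261 d.
At 30.8 °C: 72 / (30.8 − 12.9) = 72 / 17.9 = 4.022 d.
Difference = |6.261 − 4.022| = 2.239 ≈ 2.2 days.

2.2 days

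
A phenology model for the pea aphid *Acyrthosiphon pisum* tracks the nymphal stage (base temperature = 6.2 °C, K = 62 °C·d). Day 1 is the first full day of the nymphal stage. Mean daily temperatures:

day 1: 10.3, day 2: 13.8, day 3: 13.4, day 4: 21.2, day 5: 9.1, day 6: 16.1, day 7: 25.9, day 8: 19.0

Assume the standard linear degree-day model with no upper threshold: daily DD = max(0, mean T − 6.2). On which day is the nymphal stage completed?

day 7

Daily DD above 6.2 °C: 4.1, 7.6, 7.2, 15.0, 2.9, 9.9, 19.7, 12.8.
Cumulative: 4.1, 11.7, 18.9, 33.9, 36.8, 46.7, 66.4, 79.2.
The total first reaches 62 DD on day 7.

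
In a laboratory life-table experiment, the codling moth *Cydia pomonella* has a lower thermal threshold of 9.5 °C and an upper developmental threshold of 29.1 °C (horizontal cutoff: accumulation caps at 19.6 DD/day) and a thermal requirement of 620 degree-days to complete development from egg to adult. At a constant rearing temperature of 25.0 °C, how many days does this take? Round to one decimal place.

Daily accumulation = 25.0 − 9.5 = 15.5 DD/day.
Duration = 620 / 15.5 = 40.000 ≈ 40.0 days.

40.0 days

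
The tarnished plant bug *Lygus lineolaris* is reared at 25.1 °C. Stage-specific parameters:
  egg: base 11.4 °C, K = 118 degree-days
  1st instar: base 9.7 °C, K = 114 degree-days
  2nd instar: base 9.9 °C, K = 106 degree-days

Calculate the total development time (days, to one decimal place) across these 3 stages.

egg: 118 / (25.1 − 11.4) = 118 / 13.7 = 8.613 d.
1st instar: 114 / (25.1 − 9.7) = 114 / 15.4 = 7.403 d.
2nd instar: 106 / (25.1 − 9.9) = 106 / 15.2 = 6.974 d.
Sum = 22.989 ≈ 23.0 days.

23.0 days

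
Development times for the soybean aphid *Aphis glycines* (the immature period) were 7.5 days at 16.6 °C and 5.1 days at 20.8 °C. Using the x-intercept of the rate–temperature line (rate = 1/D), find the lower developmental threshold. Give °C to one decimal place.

Equal thermal constants: D₁(T₁ − T_b) = D₂(T₂ − T_b).
7.5·(16.6 − T_b) = 5.1·(20.8 − T_b)
T_b = (7.5·16.6 − 5.1·20.8) / (7.5 − 5.1) = 18.42 / 2.4 = 7.675 °C ≈ 7.7 °C.

7.7 °C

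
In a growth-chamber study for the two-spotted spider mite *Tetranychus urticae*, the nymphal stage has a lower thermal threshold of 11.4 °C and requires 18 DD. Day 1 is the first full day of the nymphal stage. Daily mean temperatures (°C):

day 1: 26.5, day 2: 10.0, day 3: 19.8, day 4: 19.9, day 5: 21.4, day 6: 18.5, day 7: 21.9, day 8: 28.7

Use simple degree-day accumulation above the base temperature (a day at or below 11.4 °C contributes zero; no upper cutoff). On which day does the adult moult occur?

Daily DD above 11.4 °C: 15.1, 0.0, 8.4, 8.5, 10.0, 7.1, 10.5, 17.3.
Cumulative: 15.1, 15.1, 23.5, 32.0, 42.0, 49.1, 59.6, 76.9.
The total first reaches 18 DD on day 3.

day 3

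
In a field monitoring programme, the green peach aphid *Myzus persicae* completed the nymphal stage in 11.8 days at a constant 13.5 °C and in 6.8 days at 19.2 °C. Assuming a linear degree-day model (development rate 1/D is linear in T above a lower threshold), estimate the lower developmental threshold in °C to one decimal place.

Under the model K = D·(T − T_b), so D₁·(T₁ − T_b) = D₂·(T₂ − T_b).
11.8·(13.5 − T_b) = 6.8·(19.2 − T_b)
T_b = (11.8·13.5 − 6.8·19.2) / (11.8 − 6.8) = 28.74 / 5.0 = 5.748 °C ≈ 5.7 °C.

5.7 °C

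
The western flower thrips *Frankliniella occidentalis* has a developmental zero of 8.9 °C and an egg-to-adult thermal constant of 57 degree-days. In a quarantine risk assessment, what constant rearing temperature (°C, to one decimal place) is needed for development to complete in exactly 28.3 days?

Required daily accumulation = 57 / 28.3 = 2.014 DD/day.
T = T_base + 2.014 = 8.9 + 2.014 = 10.914 ≈ 10.9 °C.

10.9 °C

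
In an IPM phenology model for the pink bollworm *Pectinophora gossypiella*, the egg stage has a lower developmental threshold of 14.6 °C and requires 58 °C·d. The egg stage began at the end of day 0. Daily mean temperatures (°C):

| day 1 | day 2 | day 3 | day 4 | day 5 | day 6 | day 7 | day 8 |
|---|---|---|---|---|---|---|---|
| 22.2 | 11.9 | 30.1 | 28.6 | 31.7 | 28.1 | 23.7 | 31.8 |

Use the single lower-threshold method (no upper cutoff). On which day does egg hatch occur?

Daily DD above 14.6 °C: 7.6, 0.0, 15.5, 14.0, 17.1, 13.5, 9.1, 17.2.
Cumulative: 7.6, 7.6, 23.1, 37.1, 54.2, 67.7, 76.8, 94.0.
The total first reaches 58 DD on day 6.

day 6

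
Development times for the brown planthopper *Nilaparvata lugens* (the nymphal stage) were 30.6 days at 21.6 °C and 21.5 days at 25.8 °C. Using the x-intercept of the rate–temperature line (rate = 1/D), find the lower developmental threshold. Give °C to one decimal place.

Under the model K = D·(T − T_b), so D₁·(T₁ − T_b) = D₂·(T₂ − T_b).
30.6·(21.6 − T_b) = 21.5·(25.8 − T_b)
T_b = (30.6·21.6 − 21.5·25.8) / (30.6 − 21.5) = 106.26 / 9.1 = 11.677 °C ≈ 11.7 °C.

11.7 °C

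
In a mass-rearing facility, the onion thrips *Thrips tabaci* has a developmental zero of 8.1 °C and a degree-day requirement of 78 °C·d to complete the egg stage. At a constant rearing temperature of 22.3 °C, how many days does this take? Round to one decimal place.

5.5 days

Daily accumulation = 22.3 − 8.1 = 14.2 DD/day.
Duration = 78 / 14.2 = 5.493 ≈ 5.5 days.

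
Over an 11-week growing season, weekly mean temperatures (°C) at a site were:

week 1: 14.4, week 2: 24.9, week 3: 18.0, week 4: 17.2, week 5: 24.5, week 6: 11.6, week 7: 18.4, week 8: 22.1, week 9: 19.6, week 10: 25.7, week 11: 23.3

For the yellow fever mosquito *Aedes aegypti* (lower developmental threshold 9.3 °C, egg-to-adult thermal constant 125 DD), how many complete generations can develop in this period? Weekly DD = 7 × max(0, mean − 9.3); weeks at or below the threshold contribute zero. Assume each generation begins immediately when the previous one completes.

6 generations

Weekly DD (7 × max(0, T̄ − 9.3)): 35.7, 109.2, 60.9, 55.3, 106.4, 16.1, 63.7, 89.6, 72.1, 114.8, 98.0.
Season total = 821.8 DD.
Complete generations = ⌊821.8 / 125⌋ = 6.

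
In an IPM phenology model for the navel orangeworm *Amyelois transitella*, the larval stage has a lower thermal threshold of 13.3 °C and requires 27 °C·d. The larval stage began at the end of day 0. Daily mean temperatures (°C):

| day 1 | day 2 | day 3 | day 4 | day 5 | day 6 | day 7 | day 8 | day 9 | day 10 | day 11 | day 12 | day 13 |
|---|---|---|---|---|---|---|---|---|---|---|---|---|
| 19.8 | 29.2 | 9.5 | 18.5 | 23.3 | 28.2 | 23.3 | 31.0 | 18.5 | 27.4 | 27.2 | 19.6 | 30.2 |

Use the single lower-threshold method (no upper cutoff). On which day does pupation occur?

Daily DD above 13.3 °C: 6.5, 15.9, 0.0, 5.2, 10.0, 14.9, 10.0, 17.7, 5.2, 14.1, 13.9, 6.3, 16.9.
Cumulative: 6.5, 22.4, 22.4, 27.6, 37.6, 52.5, 62.5, 80.2, 85.4, 99.5, 113.4, 119.7, 136.6.
The total first reaches 27 DD on day 4.

day 4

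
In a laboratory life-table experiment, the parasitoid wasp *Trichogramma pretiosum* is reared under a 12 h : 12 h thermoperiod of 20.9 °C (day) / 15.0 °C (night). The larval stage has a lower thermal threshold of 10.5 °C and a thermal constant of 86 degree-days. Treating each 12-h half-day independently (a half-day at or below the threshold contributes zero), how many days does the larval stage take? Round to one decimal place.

Day half: max(0, 20.9 − 10.5) × 0.5 = 10.4 × 0.5 = 5.20 DD.
Night half: max(0, 15.0 − 10.5) × 0.5 = 4.5 × 0.5 = 2.25 DD.
Per 24 h: 7.45 DD/day.
Duration = 86 / 7.45 = 11.544 ≈ 11.5 days.

11.5 days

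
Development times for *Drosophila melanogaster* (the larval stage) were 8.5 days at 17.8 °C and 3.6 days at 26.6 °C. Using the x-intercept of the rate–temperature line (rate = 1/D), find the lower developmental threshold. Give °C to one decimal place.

11.3 °C

Under the model K = D·(T − T_b), so D₁·(T₁ − T_b) = D₂·(T₂ − T_b).
8.5·(17.8 − T_b) = 3.6·(26.6 − T_b)
T_b = (8.5·17.8 − 3.6·26.6) / (8.5 − 3.6) = 55.54 / 4.9 = 11.335 °C ≈ 11.3 °C.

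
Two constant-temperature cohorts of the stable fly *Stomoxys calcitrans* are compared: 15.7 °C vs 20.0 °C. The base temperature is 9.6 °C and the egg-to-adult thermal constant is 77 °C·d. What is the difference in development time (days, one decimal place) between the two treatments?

5.2 days

At 15.7 °C: 77 / (15.7 − 9.6) = 77 / 6.1 = 12.623 d.
At 20.0 °C: 77 / (20.0 − 9.6) = 77 / 10.4 = 7.404 d.
Difference = |12.623 − 7.404| = 5.219 ≈ 5.2 days.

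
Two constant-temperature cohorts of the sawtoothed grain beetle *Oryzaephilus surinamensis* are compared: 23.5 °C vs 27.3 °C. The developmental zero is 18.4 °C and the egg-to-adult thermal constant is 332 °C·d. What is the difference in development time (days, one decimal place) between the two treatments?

At 23.5 °C: 332 / (23.5 − 18.4) = 332 / 5.1 = 65.098 d.
At 27.3 °C: 332 / (27.3 − 18.4) = 332 / 8.9 = 37.303 d.
Difference = |65.098 − 37.303| = 27.795 ≈ 27.8 days.

27.8 days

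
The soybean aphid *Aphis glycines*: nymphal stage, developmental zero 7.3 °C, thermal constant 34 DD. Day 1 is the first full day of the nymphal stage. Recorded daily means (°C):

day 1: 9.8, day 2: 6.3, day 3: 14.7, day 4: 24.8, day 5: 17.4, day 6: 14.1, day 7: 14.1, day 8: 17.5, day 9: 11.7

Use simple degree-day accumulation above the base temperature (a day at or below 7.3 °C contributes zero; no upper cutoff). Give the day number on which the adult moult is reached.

day 5

Daily DD above 7.3 °C: 2.5, 0.0, 7.4, 17.5, 10.1, 6.8, 6.8, 10.2, 4.4.
Cumulative: 2.5, 2.5, 9.9, 27.4, 37.5, 44.3, 51.1, 61.3, 65.7.
The total first reaches 34 DD on day 5.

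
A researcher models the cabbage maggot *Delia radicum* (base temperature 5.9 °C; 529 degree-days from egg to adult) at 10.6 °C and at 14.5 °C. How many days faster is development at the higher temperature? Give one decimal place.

51.0 days

At 10.6 °C: 529 / (10.6 − 5.9) = 529 / 4.7 = 112.553 d.
At 14.5 °C: 529 / (14.5 − 5.9) = 529 / 8.6 = 61.512 d.
Difference = |112.553 − 61.512| = 51.042 ≈ 51.0 days.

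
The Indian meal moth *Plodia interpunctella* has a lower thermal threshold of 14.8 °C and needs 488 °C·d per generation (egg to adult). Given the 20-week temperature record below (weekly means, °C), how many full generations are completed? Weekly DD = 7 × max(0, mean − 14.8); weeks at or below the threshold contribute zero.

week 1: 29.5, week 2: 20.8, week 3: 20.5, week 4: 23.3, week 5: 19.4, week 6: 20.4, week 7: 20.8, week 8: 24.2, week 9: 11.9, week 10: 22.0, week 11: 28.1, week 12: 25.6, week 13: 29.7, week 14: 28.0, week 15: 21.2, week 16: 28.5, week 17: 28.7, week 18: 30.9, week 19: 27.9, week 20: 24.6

2 generations

Weekly DD (7 × max(0, T̄ − 14.8)): 102.9, 42.0, 39.9, 59.5, 32.2, 39.2, 42.0, 65.8, 0.0, 50.4, 93.1, 75.6, 104.3, 92.4, 44.8, 95.9, 97.3, 112.7, 91.7, 68.6.
Season total = 1350.3 DD.
Complete generations = ⌊1350.3 / 488⌋ = 2.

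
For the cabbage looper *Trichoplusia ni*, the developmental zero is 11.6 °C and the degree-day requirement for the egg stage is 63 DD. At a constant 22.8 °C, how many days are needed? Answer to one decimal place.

5.6 days

Daily accumulation = 22.8 − 11.6 = 11.2 DD/day.
Duration = 63 / 11.2 = 5.625 ≈ 5.6 days.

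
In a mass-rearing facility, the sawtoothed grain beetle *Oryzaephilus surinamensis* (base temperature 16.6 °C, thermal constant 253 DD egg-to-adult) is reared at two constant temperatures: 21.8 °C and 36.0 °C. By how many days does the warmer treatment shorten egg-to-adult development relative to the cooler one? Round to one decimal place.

35.6 days

At 21.8 °C: 253 / (21.8 − 16.6) = 253 / 5.2 = 48.654 d.
At 36.0 °C: 253 / (36.0 − 16.6) = 253 / 19.4 = 13.041 d.
Difference = |48.654 − 13.041| = 35.613 ≈ 35.6 days.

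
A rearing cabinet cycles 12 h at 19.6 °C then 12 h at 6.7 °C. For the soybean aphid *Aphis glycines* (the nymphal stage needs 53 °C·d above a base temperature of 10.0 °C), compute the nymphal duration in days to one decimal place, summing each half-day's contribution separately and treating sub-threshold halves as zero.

Day half: max(0, 19.6 − 10.0) × 0.5 = 9.6 × 0.5 = 4.80 DD.
Night half: max(0, 6.7 − 10.0) × 0.5 = 0.0 × 0.5 = 0.00 DD.
Per 24 h: 4.80 DD/day.
Duration = 53 / 4.80 = 11.042 ≈ 11.0 days.

11.0 days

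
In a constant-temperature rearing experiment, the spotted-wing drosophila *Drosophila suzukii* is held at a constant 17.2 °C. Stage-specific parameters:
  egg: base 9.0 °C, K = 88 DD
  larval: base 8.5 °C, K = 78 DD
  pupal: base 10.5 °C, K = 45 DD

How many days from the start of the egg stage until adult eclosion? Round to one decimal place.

egg: 88 / (17.2 − 9.0) = 88 / 8.2 = 10.732 d.
larval: 78 / (17.2 − 8.5) = 78 / 8.7 = 8.966 d.
pupal: 45 / (17.2 − 10.5) = 45 / 6.7 = 6.716 d.
Sum = 26.414 ≈ 26.4 days.

26.4 days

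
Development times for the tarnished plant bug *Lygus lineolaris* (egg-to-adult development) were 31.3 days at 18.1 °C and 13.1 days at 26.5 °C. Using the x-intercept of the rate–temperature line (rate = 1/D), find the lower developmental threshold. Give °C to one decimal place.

Equal thermal constants: D₁(T₁ − T_b) = D₂(T₂ − T_b).
31.3·(18.1 − T_b) = 13.1·(26.5 − T_b)
T_b = (31.3·18.1 − 13.1·26.5) / (31.3 − 13.1) = 219.38 / 18.2 = 12.054 °C ≈ 12.1 °C.

12.1 °C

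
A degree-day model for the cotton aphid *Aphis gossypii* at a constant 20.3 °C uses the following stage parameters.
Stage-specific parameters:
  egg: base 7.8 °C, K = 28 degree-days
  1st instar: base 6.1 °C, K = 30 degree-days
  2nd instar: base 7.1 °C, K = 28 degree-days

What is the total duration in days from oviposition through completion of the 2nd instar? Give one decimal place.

egg: 28 / (20.3 − 7.8) = 28 / 12.5 = 2.240 d.
1st instar: 30 / (20.3 − 6.1) = 30 / 14.2 = 2.113 d.
2nd instar: 28 / (20.3 − 7.1) = 28 / 13.2 = 2.121 d.
Sum = 6.474 ≈ 6.5 days.

6.5 days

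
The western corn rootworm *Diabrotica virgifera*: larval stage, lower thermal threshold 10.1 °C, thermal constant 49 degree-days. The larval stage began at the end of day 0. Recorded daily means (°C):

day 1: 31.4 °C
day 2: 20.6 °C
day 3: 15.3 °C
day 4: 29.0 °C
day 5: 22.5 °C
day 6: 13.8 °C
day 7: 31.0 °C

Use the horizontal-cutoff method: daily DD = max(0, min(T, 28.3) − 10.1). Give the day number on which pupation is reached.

Daily DD above 10.1 °C (capped at 18.2): 18.2, 10.5, 5.2, 18.2, 12.4, 3.7, 18.2.
Cumulative: 18.2, 28.7, 33.9, 52.1, 64.5, 68.2, 86.4.
The total first reaches 49 DD on day 4.

day 4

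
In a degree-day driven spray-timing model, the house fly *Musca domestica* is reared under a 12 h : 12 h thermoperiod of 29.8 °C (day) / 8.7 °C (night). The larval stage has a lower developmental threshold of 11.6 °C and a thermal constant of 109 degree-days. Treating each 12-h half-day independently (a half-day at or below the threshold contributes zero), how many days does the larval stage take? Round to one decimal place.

12.0 days

Day half: max(0, 29.8 − 11.6) × 0.5 = 18.2 × 0.5 = 9.10 DD.
Night half: max(0, 8.7 − 11.6) × 0.5 = 0.0 × 0.5 = 0.00 DD.
Per 24 h: 9.10 DD/day.
Duration = 109 / 9.10 = 11.978 ≈ 12.0 days.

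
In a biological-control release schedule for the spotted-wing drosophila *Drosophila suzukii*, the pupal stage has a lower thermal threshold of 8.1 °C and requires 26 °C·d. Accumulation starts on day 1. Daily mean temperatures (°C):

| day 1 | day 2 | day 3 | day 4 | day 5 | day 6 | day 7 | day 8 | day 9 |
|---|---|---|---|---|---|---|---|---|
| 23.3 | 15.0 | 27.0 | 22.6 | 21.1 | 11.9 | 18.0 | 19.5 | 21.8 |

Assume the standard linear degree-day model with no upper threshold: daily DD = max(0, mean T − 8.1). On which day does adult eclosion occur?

Daily DD above 8.1 °C: 15.2, 6.9, 18.9, 14.5, 13.0, 3.8, 9.9, 11.4, 13.7.
Cumulative: 15.2, 22.1, 41.0, 55.5, 68.5, 72.3, 82.2, 93.6, 107.3.
The total first reaches 26 DD on day 3.

day 3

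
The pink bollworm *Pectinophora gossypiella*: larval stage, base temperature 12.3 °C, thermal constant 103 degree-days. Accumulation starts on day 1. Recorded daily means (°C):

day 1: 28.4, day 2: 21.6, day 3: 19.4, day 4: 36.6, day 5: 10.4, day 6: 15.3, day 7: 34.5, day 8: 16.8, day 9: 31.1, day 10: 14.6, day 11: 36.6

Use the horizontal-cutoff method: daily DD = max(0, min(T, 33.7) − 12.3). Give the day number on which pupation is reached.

Daily DD above 12.3 °C (capped at 21.4): 16.1, 9.3, 7.1, 21.4, 0.0, 3.0, 21.4, 4.5, 18.8, 2.3, 21.4.
Cumulative: 16.1, 25.4, 32.5, 53.9, 53.9, 56.9, 78.3, 82.8, 101.6, 103.9, 125.3.
The total first reaches 103 DD on day 10.

day 10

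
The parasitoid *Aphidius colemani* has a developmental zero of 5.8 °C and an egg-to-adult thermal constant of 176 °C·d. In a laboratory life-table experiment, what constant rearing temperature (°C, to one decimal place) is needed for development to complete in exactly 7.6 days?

29.0 °C

Required daily accumulation = 176 / 7.6 = 23.158 DD/day.
T = T_base + 23.158 = 5.8 + 23.158 = 28.958 ≈ 29.0 °C.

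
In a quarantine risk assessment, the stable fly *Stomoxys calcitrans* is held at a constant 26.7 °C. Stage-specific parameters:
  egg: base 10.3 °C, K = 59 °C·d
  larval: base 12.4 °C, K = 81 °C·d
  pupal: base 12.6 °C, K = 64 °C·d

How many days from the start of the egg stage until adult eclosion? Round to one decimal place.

13.8 days

egg: 59 / (26.7 − 10.3) = 59 / 16.4 = 3.598 d.
larval: 81 / (26.7 − 12.4) = 81 / 14.3 = 5.664 d.
pupal: 64 / (26.7 − 12.6) = 64 / 14.1 = 4.539 d.
Sum = 13.801 ≈ 13.8 days.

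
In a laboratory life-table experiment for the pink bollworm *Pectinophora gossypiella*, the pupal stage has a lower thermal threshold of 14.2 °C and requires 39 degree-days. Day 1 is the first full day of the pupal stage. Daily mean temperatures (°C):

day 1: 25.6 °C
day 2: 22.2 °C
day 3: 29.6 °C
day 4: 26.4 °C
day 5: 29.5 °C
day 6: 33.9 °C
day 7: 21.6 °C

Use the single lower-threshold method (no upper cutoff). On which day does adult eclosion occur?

day 4

Daily DD above 14.2 °C: 11.4, 8.0, 15.4, 12.2, 15.3, 19.7, 7.4.
Cumulative: 11.4, 19.4, 34.8, 47.0, 62.3, 82.0, 89.4.
The total first reaches 39 DD on day 4.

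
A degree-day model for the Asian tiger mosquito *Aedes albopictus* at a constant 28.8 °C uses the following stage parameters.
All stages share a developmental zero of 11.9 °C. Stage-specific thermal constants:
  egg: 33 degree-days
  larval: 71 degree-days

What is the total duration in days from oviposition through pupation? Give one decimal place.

6.2 days

Daily accumulation at 28.8 °C = 28.8 − 11.9 = 16.9 DD/day.
Total K = 33 + 71 = 104 DD.
Total duration = 104 / 16.9 = 6.154 ≈ 6.2 days.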